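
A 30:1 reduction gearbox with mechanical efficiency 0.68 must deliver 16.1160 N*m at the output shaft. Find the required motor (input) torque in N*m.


tau_in = tau_out / (N * eta) = 16.1160 / (30 * 0.68) = 0.7900

0.7900 N*m


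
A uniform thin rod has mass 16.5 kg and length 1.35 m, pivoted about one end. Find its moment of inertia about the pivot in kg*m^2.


I = (1/3)*m*L^2 = (1/3)*16.5*1.35^2 = 10.0238

10.0238 kg*m^2


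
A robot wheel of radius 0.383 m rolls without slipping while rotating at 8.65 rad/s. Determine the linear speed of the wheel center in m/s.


v = omega * r = 8.65 * 0.383 = 3.3130

3.3130 m/s


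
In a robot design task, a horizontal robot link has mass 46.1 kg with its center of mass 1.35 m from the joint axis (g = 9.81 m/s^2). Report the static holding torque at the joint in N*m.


tau = m*g*L = 46.1 * 9.81 * 1.35 = 610.5254

610.5254 N*m


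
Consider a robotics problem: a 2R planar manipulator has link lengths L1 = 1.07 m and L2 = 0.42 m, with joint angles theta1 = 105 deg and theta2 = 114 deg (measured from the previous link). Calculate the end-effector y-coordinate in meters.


y = L1*sin(th1) + L2*sin(th1+th2) = 1.07*sin(105 deg) + 0.42*sin(219 deg) = 0.7692

0.7692 m


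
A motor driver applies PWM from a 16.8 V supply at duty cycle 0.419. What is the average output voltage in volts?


V_avg = V_supply * D = 16.8*0.419 = 7.0392

7.0392 V


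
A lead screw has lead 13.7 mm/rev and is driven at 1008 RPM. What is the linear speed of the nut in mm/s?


v = lead * (RPM/60) = 13.7*1008/60 = 230.1600

230.1600 mm/s


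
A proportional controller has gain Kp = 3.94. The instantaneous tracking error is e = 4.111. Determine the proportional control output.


u_P = Kp * e = 3.94 * 4.111 = 16.1973

16.1973


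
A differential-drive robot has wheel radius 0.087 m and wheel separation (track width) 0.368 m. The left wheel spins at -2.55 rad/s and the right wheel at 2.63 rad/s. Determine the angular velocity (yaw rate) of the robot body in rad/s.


omega = r*(wR - wL)/L = 0.087*(2.63 - (-2.55))/0.368 = 1.2246

1.2246 rad/s


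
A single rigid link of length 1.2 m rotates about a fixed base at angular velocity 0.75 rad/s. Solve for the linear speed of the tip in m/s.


v = L*omega = 1.2 * 0.75 = 0.9000

0.9000 m/s


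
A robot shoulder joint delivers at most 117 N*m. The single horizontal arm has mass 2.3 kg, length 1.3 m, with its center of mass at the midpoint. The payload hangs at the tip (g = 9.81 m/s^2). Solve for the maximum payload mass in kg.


tau_arm = m_arm*g*(L/2) = 2.3*9.81*1.3/2 = 14.6660 N*m
tau_payload = tau_max - tau_arm = 117 - 14.6660 = 102.3340
m_payload = tau_payload / (g*L) = 102.3340 / (9.81*1.3) = 8.0243

8.0243 kg


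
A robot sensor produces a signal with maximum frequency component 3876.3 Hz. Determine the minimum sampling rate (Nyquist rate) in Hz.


f_s,min = 2*f_max = 2*3876.3 = 7752.6000

7752.6000 Hz


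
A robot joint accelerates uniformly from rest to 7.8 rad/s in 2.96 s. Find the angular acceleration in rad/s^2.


alpha = delta_omega / t = 7.8 / 2.96 = 2.6351

2.6351 rad/s^2


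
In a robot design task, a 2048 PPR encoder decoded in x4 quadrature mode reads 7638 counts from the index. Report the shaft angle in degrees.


angle = counts * 360 / (PPR*4) = 7638 * 360 / 8192 = 335.6543

335.6543 degrees


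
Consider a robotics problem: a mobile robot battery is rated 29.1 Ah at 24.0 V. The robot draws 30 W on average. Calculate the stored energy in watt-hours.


E = capacity * V = 29.1*24.0 = 698.4000

698.4000 Wh


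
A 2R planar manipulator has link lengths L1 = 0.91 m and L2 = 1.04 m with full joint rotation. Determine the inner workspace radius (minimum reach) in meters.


r_min = |L1 - L2| = |0.91 - 1.04| = 0.1300

0.1300 m


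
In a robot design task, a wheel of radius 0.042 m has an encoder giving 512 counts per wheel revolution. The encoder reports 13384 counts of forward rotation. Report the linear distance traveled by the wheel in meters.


revs = 13384/512 = 26.140625
d = revs * 2*pi*r = 26.140625 * 2*pi*0.042 = 6.8983

6.8983 m


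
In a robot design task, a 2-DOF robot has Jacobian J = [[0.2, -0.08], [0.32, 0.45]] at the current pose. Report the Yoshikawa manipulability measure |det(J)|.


det(J) = 0.2*0.45 - (-0.08)*(0.32) = 0.1156
|det(J)| = 0.1156

0.1156


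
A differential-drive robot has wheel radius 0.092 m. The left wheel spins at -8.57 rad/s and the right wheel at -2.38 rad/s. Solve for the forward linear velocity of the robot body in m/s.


v = r*(wR + wL)/2 = 0.092*(-2.38 + -8.57)/2 = -0.5037

-0.5037 m/s


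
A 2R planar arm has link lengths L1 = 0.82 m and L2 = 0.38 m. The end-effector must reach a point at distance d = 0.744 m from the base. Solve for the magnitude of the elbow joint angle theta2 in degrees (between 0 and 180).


cos(th2) = (d^2 - L1^2 - L2^2)/(2*L1*L2) = (0.744^2 - 0.82^2 - 0.38^2)/(2*0.82*0.38) = -0.42243902
th2 = acos(-0.42243902) = 114.9887 deg

114.9887 degrees


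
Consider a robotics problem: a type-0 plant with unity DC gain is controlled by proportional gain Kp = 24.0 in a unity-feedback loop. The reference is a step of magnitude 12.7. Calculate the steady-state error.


e_ss = R/(1 + Kp) = 12.7/(1 + 24.0) = 12.7/25.0000 = 0.5080

0.5080


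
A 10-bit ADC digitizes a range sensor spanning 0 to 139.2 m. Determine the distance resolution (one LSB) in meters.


res = range / 2^n = 139.2/2^10 = 139.2/1024 = 0.1359

0.1359 m


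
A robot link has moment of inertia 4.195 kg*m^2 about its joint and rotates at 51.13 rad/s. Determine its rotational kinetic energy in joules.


KE = (1/2)*I*omega^2 = 0.5*4.195*51.13^2 = 5483.4458

5483.4458 J


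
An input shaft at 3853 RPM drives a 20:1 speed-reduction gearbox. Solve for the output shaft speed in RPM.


omega_out = omega_in / N = 3853 / 20 = 192.6500

192.6500 RPM


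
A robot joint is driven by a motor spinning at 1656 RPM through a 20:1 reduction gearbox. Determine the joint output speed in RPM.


omega_joint = omega_motor / N = 1656 / 20 = 82.8000

82.8000 RPM


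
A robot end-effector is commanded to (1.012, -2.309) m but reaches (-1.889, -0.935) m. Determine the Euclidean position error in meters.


dx = -1.889 - (1.012) = -2.9010, dy = -0.935 - (-2.309) = 1.3740
err = sqrt(8.415801 + 1.887876) = 3.2099

3.2099 m


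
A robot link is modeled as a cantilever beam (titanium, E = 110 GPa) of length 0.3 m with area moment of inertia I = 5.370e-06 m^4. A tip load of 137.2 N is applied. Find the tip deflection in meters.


delta = F*L^3/(3*E*I) = 137.2*0.3^3/(3*1.100e+11*5.370e-06)
      = 3.7044/1772100 = 2.0904e-06

2.0904e-06 m


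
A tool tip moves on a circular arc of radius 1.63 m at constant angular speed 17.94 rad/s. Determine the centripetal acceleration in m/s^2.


a_c = omega^2 * r = 17.94^2 * 1.63 = 524.6051

524.6051 m/s^2


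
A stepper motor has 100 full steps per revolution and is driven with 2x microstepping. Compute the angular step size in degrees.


step = 360/(100*2) = 360/200 = 1.8000

1.8000 degrees


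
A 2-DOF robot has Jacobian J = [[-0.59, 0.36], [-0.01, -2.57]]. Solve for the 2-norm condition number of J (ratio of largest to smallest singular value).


JJ^T eigenvalues: trace(JJ^T) = 7.0827, det(JJ^T) = det(J)^2 = 2.31009601
s_max^2 = (7.0827 + sqrt(40.92425525))/2 = 6.73995342
s_min^2 = (7.0827 - sqrt(40.92425525))/2 = 0.34274658
kappa = s_max/s_min = sqrt(6.73995342/0.34274658) = 4.4345

4.4345


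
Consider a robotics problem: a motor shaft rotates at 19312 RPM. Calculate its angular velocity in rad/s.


omega = 19312 * 2*pi/60 = 2022.3479

2022.3479 rad/s


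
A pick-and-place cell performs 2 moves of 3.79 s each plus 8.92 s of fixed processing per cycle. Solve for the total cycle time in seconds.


T = 2*3.79 + 8.92 = 16.5000

16.5000 s


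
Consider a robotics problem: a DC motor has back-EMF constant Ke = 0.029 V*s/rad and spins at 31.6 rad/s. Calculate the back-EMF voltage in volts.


V_emf = Ke * omega = 0.029*31.6 = 0.9164

0.9164 V


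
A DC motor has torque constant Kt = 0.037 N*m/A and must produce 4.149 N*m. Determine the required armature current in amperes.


I = tau / Kt = 4.149/0.037 = 112.1351

112.1351 A


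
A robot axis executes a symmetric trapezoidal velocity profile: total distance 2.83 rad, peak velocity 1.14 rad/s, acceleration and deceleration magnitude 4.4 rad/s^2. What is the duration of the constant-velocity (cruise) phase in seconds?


t_acc = v/a = 0.259091 s, d_acc = v^2/(2a) = 0.147682 rad each
d_cruise = 2.83 - 2*0.147682 = 2.534636 rad
t_cruise = d_cruise/v = 2.534636/1.14 = 2.2234

2.2234 s


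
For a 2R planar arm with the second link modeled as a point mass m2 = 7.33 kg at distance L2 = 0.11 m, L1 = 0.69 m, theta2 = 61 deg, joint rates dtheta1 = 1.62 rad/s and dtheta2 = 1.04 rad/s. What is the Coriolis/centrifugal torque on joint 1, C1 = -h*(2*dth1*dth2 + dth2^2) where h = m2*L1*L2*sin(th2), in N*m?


h = m2*L1*L2*sin(th2) = 7.33*0.69*0.11*sin(61 deg) = 0.486592
C1 = -h*(2*1.62*1.04 + 1.04^2) = -0.486592*4.4512 = -2.1659

-2.1659 N*m


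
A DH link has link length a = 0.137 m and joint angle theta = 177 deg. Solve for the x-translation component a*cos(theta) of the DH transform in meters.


a*cos(theta) = 0.137*cos(177 deg) = -0.1368

-0.1368 m


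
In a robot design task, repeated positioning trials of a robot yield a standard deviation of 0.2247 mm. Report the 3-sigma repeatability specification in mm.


repeatability = 3*sigma = 3*0.2247 = 0.6741

0.6741 mm


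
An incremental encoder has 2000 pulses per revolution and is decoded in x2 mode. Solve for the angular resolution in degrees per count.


resolution = 360 / (PPR * 2) = 360 / 4000 = 0.0900

0.0900 degrees


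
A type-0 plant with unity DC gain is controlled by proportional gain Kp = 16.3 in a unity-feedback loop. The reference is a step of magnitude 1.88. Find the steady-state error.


e_ss = R/(1 + Kp) = 1.88/(1 + 16.3) = 1.88/17.3000 = 0.1087

0.1087


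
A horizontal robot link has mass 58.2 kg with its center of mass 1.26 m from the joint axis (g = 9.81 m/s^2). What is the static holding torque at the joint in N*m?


tau = m*g*L = 58.2 * 9.81 * 1.26 = 719.3869

719.3869 N*m


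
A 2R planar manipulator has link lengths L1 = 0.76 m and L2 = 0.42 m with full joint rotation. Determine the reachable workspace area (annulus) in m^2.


r_max = L1 + L2 = 1.1800, r_min = |L1 - L2| = 0.3400
A = pi*(r_max^2 - r_min^2) = pi*(1.3924 - 0.1156) = 4.0112

4.0112 m^2


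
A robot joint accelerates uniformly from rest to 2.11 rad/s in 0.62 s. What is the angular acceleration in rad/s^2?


alpha = delta_omega / t = 2.11 / 0.62 = 3.4032

3.4032 rad/s^2


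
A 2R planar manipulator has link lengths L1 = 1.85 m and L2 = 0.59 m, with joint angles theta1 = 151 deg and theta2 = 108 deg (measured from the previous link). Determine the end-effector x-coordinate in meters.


x = L1*cos(th1) + L2*cos(th1+th2) = 1.85*cos(151 deg) + 0.59*cos(259 deg) = -1.7306

-1.7306 m


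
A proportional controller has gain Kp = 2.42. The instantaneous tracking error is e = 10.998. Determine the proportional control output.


u_P = Kp * e = 2.42 * 10.998 = 26.6152

26.6152


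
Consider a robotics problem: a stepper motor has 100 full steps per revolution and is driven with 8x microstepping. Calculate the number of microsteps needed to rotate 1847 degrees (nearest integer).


step_size = 360/(100*8) = 360/800 = 0.450000 deg
n = 1847/(360/800) = 1847*800/360 = 4104.4444 -> 4104

4104 steps


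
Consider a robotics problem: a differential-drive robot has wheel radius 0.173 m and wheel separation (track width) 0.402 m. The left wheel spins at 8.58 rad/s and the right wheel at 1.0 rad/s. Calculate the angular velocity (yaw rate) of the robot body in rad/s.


omega = r*(wR - wL)/L = 0.173*(1.0 - (8.58))/0.402 = -3.2620

-3.2620 rad/s


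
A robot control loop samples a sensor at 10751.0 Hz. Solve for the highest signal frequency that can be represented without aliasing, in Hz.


f_max = f_s/2 = 10751.0/2 = 5375.5000

5375.5000 Hz


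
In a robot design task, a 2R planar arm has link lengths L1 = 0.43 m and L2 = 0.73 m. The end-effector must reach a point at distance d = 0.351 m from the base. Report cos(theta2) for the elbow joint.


cos(th2) = (d^2 - L1^2 - L2^2)/(2*L1*L2) = (0.351^2 - 0.43^2 - 0.73^2)/(2*0.43*0.73) = -0.9471

-0.9471


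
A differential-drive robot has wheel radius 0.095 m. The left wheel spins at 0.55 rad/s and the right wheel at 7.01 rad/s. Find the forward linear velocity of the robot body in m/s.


v = r*(wR + wL)/2 = 0.095*(7.01 + 0.55)/2 = 0.3591

0.3591 m/s


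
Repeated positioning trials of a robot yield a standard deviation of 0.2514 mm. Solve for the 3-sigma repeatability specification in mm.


repeatability = 3*sigma = 3*0.2514 = 0.7542

0.7542 mm


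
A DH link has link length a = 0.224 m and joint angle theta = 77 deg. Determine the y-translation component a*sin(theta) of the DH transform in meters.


a*sin(theta) = 0.224*sin(77 deg) = 0.2183

0.2183 m


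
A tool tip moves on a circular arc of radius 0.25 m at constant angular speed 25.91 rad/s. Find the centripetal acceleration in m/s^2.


a_c = omega^2 * r = 25.91^2 * 0.25 = 167.8320

167.8320 m/s^2


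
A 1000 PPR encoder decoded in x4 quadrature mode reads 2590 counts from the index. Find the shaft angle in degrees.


angle = counts * 360 / (PPR*4) = 2590 * 360 / 4000 = 233.1000

233.1000 degrees


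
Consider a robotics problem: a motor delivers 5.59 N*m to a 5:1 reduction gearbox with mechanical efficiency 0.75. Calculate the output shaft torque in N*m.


tau_out = tau_in * N * eta = 5.59 * 5 * 0.75 = 20.9625

20.9625 N*m


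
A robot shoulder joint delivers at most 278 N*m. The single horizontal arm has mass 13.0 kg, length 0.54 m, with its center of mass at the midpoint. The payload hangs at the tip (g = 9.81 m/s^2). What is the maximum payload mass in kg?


tau_arm = m_arm*g*(L/2) = 13.0*9.81*0.54/2 = 34.4331 N*m
tau_payload = tau_max - tau_arm = 278 - 34.4331 = 243.5669
m_payload = tau_payload / (g*L) = 243.5669 / (9.81*0.54) = 45.9786

45.9786 kg


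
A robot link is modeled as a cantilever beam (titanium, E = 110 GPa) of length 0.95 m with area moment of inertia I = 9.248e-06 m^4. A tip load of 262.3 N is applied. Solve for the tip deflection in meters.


delta = F*L^3/(3*E*I) = 262.3*0.95^3/(3*1.100e+11*9.248e-06)
      = 224.8894625/3051840 = 7.3690e-05

7.3690e-05 m


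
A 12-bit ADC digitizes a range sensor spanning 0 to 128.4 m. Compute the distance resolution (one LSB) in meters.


res = range / 2^n = 128.4/2^12 = 128.4/4096 = 0.0313

0.0313 m


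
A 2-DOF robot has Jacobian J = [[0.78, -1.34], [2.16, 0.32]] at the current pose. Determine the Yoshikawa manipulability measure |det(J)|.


det(J) = 0.78*0.32 - (-1.34)*(2.16) = 3.1440
|det(J)| = 3.1440

3.1440


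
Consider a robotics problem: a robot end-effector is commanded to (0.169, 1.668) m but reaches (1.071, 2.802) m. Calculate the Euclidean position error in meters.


dx = 1.071 - (0.169) = 0.9020, dy = 2.802 - (1.668) = 1.1340
err = sqrt(0.813604 + 1.285956) = 1.4490

1.4490 m


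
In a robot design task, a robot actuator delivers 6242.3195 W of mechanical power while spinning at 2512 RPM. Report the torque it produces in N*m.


omega = 2512 * 2*pi/60 = 263.056025 rad/s
tau = P / omega = 6242.3195 / 263.056025 = 23.7300

23.7300 N*m


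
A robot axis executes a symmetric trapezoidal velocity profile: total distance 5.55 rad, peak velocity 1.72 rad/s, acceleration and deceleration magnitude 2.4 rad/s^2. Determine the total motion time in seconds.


t_acc = v/a = 1.72/2.4 = 0.716667 s
d_acc = v^2/(2a) = 0.616333 rad (each ramp)
d_cruise = 5.55 - 2*0.616333 = 4.317334 rad
t_cruise = 4.317334/1.72 = 2.510078 s
t_total = 2*0.716667 + 2.510078 = 3.9434

3.9434 s


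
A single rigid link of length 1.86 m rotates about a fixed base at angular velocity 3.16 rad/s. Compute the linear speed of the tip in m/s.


v = L*omega = 1.86 * 3.16 = 5.8776

5.8776 m/s


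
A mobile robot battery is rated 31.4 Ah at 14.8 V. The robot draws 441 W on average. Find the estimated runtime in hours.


E = 31.4*14.8 = 464.7200 Wh
t = E/P = 464.7200/441 = 1.0538

1.0538 hours


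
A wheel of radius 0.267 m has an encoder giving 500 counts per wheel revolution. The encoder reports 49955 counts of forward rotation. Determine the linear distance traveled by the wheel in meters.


revs = 49955/500 = 99.910000
d = revs * 2*pi*r = 99.910000 * 2*pi*0.267 = 167.6101

167.6101 m


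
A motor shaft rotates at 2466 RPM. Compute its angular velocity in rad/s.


omega = 2466 * 2*pi/60 = 258.2389

258.2389 rad/s


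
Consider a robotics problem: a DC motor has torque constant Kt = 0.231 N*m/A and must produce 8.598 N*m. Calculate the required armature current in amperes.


I = tau / Kt = 8.598/0.231 = 37.2208

37.2208 A


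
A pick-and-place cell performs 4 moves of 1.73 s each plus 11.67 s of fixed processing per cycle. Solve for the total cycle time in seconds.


T = 4*1.73 + 11.67 = 18.5900

18.5900 s


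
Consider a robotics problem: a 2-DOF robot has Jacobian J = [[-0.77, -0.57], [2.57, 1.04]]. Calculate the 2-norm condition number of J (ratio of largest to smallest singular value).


JJ^T eigenvalues: trace(JJ^T) = 8.6043, det(JJ^T) = det(J)^2 = 0.44102881
s_max^2 = (8.6043 + sqrt(72.26986325))/2 = 8.55273417
s_min^2 = (8.6043 - sqrt(72.26986325))/2 = 0.05156583
kappa = s_max/s_min = sqrt(8.55273417/0.05156583) = 12.8787

12.8787


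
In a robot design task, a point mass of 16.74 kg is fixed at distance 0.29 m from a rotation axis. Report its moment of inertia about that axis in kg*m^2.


I = m*r^2 = 16.74*0.29^2 = 1.4078

1.4078 kg*m^2


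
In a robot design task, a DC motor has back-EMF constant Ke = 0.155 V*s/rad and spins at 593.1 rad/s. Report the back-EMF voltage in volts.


V_emf = Ke * omega = 0.155*593.1 = 91.9305

91.9305 V


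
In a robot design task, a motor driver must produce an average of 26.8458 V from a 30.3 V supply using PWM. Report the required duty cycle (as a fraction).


D = V_avg/V_supply = 26.8458/30.3 = 0.8860

0.8860


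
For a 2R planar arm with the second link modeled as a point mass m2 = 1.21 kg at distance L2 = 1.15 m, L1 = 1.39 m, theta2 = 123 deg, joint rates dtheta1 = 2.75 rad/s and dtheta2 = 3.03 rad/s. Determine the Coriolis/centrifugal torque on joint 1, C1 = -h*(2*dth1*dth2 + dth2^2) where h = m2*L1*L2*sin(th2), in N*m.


h = m2*L1*L2*sin(th2) = 1.21*1.39*1.15*sin(123 deg) = 1.622144
C1 = -h*(2*2.75*3.03 + 3.03^2) = -1.622144*25.8459 = -41.9258

-41.9258 N*m


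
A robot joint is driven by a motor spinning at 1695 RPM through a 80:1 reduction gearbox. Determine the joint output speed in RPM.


omega_joint = omega_motor / N = 1695 / 80 = 21.1875

21.1875 RPM


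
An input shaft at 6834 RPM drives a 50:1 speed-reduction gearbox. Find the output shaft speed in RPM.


omega_out = omega_in / N = 6834 / 50 = 136.6800

136.6800 RPM


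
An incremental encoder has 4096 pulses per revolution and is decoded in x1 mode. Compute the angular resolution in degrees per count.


resolution = 360 / (PPR * 1) = 360 / 4096 = 0.0879

0.0879 degrees


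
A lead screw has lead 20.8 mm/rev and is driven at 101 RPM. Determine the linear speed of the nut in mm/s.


v = lead * (RPM/60) = 20.8*101/60 = 35.0133

35.0133 mm/s


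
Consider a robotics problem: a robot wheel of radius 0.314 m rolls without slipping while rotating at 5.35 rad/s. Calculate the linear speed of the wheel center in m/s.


v = omega * r = 5.35 * 0.314 = 1.6799

1.6799 m/s


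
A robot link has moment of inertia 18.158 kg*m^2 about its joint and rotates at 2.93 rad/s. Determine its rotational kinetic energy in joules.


KE = (1/2)*I*omega^2 = 0.5*18.158*2.93^2 = 77.9423

77.9423 J


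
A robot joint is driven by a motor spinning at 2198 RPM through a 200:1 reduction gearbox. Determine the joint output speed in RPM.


omega_joint = omega_motor / N = 2198 / 200 = 10.9900

10.9900 RPM


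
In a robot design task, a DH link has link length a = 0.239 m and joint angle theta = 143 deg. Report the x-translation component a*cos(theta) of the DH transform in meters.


a*cos(theta) = 0.239*cos(143 deg) = -0.1909

-0.1909 m


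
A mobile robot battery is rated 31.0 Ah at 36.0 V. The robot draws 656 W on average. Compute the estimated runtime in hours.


E = 31.0*36.0 = 1116.0000 Wh
t = E/P = 1116.0000/656 = 1.7012

1.7012 hours


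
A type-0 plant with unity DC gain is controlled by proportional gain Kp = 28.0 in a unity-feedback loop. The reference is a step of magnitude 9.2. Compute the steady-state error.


e_ss = R/(1 + Kp) = 9.2/(1 + 28.0) = 9.2/29.0000 = 0.3172

0.3172


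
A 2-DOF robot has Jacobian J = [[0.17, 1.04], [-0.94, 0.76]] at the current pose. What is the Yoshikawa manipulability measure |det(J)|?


det(J) = 0.17*0.76 - (1.04)*(-0.94) = 1.1068
|det(J)| = 1.1068

1.1068


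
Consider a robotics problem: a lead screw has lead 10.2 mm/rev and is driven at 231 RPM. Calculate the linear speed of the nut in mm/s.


v = lead * (RPM/60) = 10.2*231/60 = 39.2700

39.2700 mm/s


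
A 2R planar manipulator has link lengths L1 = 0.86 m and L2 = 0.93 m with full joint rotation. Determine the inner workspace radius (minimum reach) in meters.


r_min = |L1 - L2| = |0.86 - 0.93| = 0.0700

0.0700 m


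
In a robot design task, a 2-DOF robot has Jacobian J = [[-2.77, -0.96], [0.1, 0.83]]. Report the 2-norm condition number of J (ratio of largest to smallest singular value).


JJ^T eigenvalues: trace(JJ^T) = 9.2934, det(JJ^T) = det(J)^2 = 4.85364961
s_max^2 = (9.2934 + sqrt(66.95268512))/2 = 8.73793102
s_min^2 = (9.2934 - sqrt(66.95268512))/2 = 0.55546898
kappa = s_max/s_min = sqrt(8.73793102/0.55546898) = 3.9662

3.9662


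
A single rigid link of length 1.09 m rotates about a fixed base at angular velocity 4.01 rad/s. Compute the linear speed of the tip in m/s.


v = L*omega = 1.09 * 4.01 = 4.3709

4.3709 m/s


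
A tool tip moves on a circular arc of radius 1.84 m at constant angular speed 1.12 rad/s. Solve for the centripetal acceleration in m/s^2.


a_c = omega^2 * r = 1.12^2 * 1.84 = 2.3081

2.3081 m/s^2


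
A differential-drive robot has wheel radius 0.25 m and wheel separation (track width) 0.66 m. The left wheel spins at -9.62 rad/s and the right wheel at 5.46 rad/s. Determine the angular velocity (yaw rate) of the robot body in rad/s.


omega = r*(wR - wL)/L = 0.25*(5.46 - (-9.62))/0.66 = 5.7121

5.7121 rad/s


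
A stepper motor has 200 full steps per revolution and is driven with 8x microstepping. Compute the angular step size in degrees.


step = 360/(200*8) = 360/1600 = 0.2250

0.2250 degrees


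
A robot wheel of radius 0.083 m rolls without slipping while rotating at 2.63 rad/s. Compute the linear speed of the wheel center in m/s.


v = omega * r = 2.63 * 0.083 = 0.2183

0.2183 m/s


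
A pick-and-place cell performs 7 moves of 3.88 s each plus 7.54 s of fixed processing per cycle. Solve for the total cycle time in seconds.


T = 7*3.88 + 7.54 = 34.7000

34.7000 s


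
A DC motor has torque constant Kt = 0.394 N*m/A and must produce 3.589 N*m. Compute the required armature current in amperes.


I = tau / Kt = 3.589/0.394 = 9.1091

9.1091 A


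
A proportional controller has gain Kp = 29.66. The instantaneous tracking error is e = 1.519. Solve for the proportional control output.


u_P = Kp * e = 29.66 * 1.519 = 45.0535

45.0535


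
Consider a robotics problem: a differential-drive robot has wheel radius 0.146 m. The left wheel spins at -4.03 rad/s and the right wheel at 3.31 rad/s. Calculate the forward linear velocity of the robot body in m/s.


v = r*(wR + wL)/2 = 0.146*(3.31 + -4.03)/2 = -0.0526

-0.0526 m/s


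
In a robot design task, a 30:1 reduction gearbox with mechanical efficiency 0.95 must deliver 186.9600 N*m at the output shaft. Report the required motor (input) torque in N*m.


tau_in = tau_out / (N * eta) = 186.9600 / (30 * 0.95) = 6.5600

6.5600 N*m


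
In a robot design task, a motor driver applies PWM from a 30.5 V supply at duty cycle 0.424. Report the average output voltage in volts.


V_avg = V_supply * D = 30.5*0.424 = 12.9320

12.9320 V


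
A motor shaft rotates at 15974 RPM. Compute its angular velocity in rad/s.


omega = 15974 * 2*pi/60 = 1672.7934

1672.7934 rad/s


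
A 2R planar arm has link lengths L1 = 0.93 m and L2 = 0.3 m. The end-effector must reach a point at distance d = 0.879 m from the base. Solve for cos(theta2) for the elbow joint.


cos(th2) = (d^2 - L1^2 - L2^2)/(2*L1*L2) = (0.879^2 - 0.93^2 - 0.3^2)/(2*0.93*0.3) = -0.3266

-0.3266


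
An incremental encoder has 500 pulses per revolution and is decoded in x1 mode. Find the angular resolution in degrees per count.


resolution = 360 / (PPR * 1) = 360 / 500 = 0.7200

0.7200 degrees


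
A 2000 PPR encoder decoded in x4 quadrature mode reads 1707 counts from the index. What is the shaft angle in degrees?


angle = counts * 360 / (PPR*4) = 1707 * 360 / 8000 = 76.8150

76.8150 degrees


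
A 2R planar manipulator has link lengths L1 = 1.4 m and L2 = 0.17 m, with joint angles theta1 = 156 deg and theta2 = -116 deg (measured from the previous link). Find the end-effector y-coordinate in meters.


y = L1*sin(th1) + L2*sin(th1+th2) = 1.4*sin(156 deg) + 0.17*sin(40 deg) = 0.6787

0.6787 m


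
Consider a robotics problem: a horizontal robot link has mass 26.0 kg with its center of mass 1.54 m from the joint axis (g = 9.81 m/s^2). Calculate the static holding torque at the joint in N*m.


tau = m*g*L = 26.0 * 9.81 * 1.54 = 392.7924

392.7924 N*m


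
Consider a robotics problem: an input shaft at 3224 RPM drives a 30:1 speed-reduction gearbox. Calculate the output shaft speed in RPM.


omega_out = omega_in / N = 3224 / 30 = 107.4667

107.4667 RPM


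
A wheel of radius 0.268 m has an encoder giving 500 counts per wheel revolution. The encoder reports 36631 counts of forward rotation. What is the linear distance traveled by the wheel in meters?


revs = 36631/500 = 73.262000
d = revs * 2*pi*r = 73.262000 * 2*pi*0.268 = 123.3654

123.3654 m


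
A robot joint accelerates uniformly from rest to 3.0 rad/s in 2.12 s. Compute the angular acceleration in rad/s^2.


alpha = delta_omega / t = 3.0 / 2.12 = 1.4151

1.4151 rad/s^2


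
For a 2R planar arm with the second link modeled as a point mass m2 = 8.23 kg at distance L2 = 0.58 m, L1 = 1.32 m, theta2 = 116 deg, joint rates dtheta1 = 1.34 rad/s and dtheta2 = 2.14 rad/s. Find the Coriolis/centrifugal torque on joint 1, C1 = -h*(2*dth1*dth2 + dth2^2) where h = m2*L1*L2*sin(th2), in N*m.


h = m2*L1*L2*sin(th2) = 8.23*1.32*0.58*sin(116 deg) = 5.663201
C1 = -h*(2*1.34*2.14 + 2.14^2) = -5.663201*10.3148 = -58.4148

-58.4148 N*m


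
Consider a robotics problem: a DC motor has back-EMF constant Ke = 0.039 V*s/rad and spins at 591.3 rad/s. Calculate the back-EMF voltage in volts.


V_emf = Ke * omega = 0.039*591.3 = 23.0607

23.0607 V


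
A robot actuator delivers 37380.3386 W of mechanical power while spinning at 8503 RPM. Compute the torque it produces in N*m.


omega = 8503 * 2*pi/60 = 890.432078 rad/s
tau = P / omega = 37380.3386 / 890.432078 = 41.9800

41.9800 N*m


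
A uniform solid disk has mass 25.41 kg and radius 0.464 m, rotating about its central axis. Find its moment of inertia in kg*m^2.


I = (1/2)*m*R^2 = 0.5*25.41*0.464^2 = 2.7353

2.7353 kg*m^2


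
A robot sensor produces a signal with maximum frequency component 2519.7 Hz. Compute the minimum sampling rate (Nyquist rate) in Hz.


f_s,min = 2*f_max = 2*2519.7 = 5039.4000

5039.4000 Hz


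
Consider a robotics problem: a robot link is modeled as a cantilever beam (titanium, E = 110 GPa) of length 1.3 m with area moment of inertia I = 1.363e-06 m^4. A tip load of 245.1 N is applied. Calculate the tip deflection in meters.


delta = F*L^3/(3*E*I) = 245.1*1.3^3/(3*1.100e+11*1.363e-06)
      = 538.4847/449790 = 0.0012

0.0012 m


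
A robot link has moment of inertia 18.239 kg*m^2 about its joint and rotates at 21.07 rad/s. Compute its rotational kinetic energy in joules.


KE = (1/2)*I*omega^2 = 0.5*18.239*21.07^2 = 4048.5555

4048.5555 J


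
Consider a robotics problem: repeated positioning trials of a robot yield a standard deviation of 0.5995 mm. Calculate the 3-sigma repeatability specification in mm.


repeatability = 3*sigma = 3*0.5995 = 1.7985

1.7985 mm


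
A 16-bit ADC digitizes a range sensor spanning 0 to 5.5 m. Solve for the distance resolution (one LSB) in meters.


res = range / 2^n = 5.5/2^16 = 5.5/65536 = 8.3923e-05

8.3923e-05 m


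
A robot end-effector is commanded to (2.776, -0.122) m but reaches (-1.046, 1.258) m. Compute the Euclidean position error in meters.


dx = -1.046 - (2.776) = -3.8220, dy = 1.258 - (-0.122) = 1.3800
err = sqrt(14.607684 + 1.904400) = 4.0635

4.0635 m


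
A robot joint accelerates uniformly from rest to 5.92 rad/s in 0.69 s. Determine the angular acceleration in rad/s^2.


alpha = delta_omega / t = 5.92 / 0.69 = 8.5797

8.5797 rad/s^2


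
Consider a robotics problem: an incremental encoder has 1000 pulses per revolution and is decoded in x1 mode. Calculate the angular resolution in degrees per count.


resolution = 360 / (PPR * 1) = 360 / 1000 = 0.3600

0.3600 degrees


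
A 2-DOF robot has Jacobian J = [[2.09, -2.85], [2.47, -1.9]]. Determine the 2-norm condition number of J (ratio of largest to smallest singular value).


JJ^T eigenvalues: trace(JJ^T) = 22.2015, det(JJ^T) = det(J)^2 = 9.41569225
s_max^2 = (22.2015 + sqrt(455.24383325))/2 = 21.76897189
s_min^2 = (22.2015 - sqrt(455.24383325))/2 = 0.43252811
kappa = s_max/s_min = sqrt(21.76897189/0.43252811) = 7.0943

7.0943


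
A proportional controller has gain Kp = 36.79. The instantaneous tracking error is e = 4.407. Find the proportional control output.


u_P = Kp * e = 36.79 * 4.407 = 162.1335

162.1335


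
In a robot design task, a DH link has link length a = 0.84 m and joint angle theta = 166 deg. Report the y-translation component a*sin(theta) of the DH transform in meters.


a*sin(theta) = 0.84*sin(166 deg) = 0.2032

0.2032 m


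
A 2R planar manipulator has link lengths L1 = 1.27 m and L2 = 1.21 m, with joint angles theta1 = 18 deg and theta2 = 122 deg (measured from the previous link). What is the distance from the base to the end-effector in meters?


x = L1*cos(th1) + L2*cos(th1+th2) = 0.280928
y = L1*sin(th1) + L2*sin(th1+th2) = 1.170225
d = sqrt(x^2 + y^2) = sqrt(0.078921 + 1.369427) = 1.2035

1.2035 m


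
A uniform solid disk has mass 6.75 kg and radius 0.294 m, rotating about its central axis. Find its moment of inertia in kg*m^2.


I = (1/2)*m*R^2 = 0.5*6.75*0.294^2 = 0.2917

0.2917 kg*m^2


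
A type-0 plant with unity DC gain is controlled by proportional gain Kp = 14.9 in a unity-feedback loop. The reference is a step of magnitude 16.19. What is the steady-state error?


e_ss = R/(1 + Kp) = 16.19/(1 + 14.9) = 16.19/15.9000 = 1.0182

1.0182


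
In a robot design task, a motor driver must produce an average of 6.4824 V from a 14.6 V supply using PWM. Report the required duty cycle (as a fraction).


D = V_avg/V_supply = 6.4824/14.6 = 0.4440

0.4440


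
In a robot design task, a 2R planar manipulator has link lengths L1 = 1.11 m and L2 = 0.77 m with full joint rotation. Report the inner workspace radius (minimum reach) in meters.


r_min = |L1 - L2| = |1.11 - 0.77| = 0.3400

0.3400 m


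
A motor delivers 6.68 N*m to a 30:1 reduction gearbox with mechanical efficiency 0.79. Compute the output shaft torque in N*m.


tau_out = tau_in * N * eta = 6.68 * 30 * 0.79 = 158.3160

158.3160 N*m


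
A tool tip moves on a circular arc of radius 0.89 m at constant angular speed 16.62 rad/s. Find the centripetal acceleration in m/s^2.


a_c = omega^2 * r = 16.62^2 * 0.89 = 245.8397

245.8397 m/s^2


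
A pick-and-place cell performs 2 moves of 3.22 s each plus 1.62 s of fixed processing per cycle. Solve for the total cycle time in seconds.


T = 2*3.22 + 1.62 = 8.0600

8.0600 s


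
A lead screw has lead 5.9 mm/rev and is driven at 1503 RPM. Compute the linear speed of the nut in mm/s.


v = lead * (RPM/60) = 5.9*1503/60 = 147.7950

147.7950 mm/s


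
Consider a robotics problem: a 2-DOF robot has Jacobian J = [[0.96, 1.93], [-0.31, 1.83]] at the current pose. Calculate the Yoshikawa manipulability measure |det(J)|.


det(J) = 0.96*1.83 - (1.93)*(-0.31) = 2.3551
|det(J)| = 2.3551

2.3551


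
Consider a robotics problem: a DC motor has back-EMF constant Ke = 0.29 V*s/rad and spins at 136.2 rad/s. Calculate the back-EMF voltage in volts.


V_emf = Ke * omega = 0.29*136.2 = 39.4980

39.4980 V


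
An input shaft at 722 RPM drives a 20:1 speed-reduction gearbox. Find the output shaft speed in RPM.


omega_out = omega_in / N = 722 / 20 = 36.1000

36.1000 RPM


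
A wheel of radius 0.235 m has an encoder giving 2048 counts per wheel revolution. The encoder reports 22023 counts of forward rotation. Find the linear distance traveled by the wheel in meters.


revs = 22023/2048 = 10.753418
d = revs * 2*pi*r = 10.753418 * 2*pi*0.235 = 15.8779

15.8779 m


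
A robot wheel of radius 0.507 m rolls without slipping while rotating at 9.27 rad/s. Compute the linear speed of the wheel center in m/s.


v = omega * r = 9.27 * 0.507 = 4.6999

4.6999 m/s


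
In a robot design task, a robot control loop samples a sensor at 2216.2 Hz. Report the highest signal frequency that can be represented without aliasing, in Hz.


f_max = f_s/2 = 2216.2/2 = 1108.1000

1108.1000 Hz


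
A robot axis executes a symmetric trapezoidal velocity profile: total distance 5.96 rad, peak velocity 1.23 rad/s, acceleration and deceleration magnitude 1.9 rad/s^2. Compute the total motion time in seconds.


t_acc = v/a = 1.23/1.9 = 0.647368 s
d_acc = v^2/(2a) = 0.398132 rad (each ramp)
d_cruise = 5.96 - 2*0.398132 = 5.163736 rad
t_cruise = 5.163736/1.23 = 4.198159 s
t_total = 2*0.647368 + 4.198159 = 5.4929

5.4929 s


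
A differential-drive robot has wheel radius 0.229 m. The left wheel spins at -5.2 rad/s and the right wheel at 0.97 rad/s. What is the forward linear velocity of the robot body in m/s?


v = r*(wR + wL)/2 = 0.229*(0.97 + -5.2)/2 = -0.4843

-0.4843 m/s


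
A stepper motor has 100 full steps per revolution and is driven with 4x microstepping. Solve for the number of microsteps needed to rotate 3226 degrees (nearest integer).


step_size = 360/(100*4) = 360/400 = 0.900000 deg
n = 3226/(360/400) = 3226*400/360 = 3584.4444 -> 3584

3584 steps


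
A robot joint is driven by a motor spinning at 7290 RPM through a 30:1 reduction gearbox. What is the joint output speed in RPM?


omega_joint = omega_motor / N = 7290 / 30 = 243.0000

243.0000 RPM


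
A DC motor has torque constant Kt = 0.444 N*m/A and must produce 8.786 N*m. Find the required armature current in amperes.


I = tau / Kt = 8.786/0.444 = 19.7883

19.7883 A


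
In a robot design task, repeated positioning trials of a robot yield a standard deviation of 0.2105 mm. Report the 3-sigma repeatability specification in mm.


repeatability = 3*sigma = 3*0.2105 = 0.6315

0.6315 mm


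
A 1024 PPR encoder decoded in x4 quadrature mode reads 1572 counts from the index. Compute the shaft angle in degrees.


angle = counts * 360 / (PPR*4) = 1572 * 360 / 4096 = 138.1641

138.1641 degrees


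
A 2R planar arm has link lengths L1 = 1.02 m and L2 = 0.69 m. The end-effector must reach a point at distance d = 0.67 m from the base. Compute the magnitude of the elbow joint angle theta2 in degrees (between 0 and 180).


cos(th2) = (d^2 - L1^2 - L2^2)/(2*L1*L2) = (0.67^2 - 1.02^2 - 0.69^2)/(2*1.02*0.69) = -0.75845411
th2 = acos(-0.75845411) = 139.3281 deg

139.3281 degrees


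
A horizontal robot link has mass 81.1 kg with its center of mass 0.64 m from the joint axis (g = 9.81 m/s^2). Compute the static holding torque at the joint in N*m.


tau = m*g*L = 81.1 * 9.81 * 0.64 = 509.1782

509.1782 N*m


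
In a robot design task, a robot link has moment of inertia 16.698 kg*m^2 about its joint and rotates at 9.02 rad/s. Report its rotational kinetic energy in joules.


KE = (1/2)*I*omega^2 = 0.5*16.698*9.02^2 = 679.2780

679.2780 J


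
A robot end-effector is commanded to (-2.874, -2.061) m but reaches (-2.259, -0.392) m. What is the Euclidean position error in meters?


dx = -2.259 - (-2.874) = 0.6150, dy = -0.392 - (-2.061) = 1.6690
err = sqrt(0.378225 + 2.785561) = 1.7787

1.7787 m


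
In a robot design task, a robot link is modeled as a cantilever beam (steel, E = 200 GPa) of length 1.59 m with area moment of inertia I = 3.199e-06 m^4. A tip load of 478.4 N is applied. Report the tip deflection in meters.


delta = F*L^3/(3*E*I) = 478.4*1.59^3/(3*2.000e+11*3.199e-06)
      = 1923.0144336/1919400 = 0.0010

0.0010 m


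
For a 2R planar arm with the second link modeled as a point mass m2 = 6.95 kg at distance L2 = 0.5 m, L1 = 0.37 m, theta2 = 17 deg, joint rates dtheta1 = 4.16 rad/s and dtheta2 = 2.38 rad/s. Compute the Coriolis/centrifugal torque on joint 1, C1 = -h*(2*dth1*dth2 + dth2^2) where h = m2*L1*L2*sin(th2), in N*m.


h = m2*L1*L2*sin(th2) = 6.95*0.37*0.5*sin(17 deg) = 0.375917
C1 = -h*(2*4.16*2.38 + 2.38^2) = -0.375917*25.4660 = -9.5731

-9.5731 N*m


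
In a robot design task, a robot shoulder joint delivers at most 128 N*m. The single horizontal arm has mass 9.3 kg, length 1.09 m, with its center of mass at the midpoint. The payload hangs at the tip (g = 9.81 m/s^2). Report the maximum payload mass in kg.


tau_arm = m_arm*g*(L/2) = 9.3*9.81*1.09/2 = 49.7220 N*m
tau_payload = tau_max - tau_arm = 128 - 49.7220 = 78.2780
m_payload = tau_payload / (g*L) = 78.2780 / (9.81*1.09) = 7.3206

7.3206 kg


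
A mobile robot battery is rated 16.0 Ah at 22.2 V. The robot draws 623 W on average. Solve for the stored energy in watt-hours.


E = capacity * V = 16.0*22.2 = 355.2000

355.2000 Wh


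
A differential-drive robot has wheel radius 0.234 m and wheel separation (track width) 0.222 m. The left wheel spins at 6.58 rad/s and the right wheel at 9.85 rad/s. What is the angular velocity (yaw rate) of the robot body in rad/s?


omega = r*(wR - wL)/L = 0.234*(9.85 - (6.58))/0.222 = 3.4468

3.4468 rad/s


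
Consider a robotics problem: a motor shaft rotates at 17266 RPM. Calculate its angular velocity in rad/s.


omega = 17266 * 2*pi/60 = 1808.0913

1808.0913 rad/s


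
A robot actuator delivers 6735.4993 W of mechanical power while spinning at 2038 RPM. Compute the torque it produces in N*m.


omega = 2038 * 2*pi/60 = 213.418861 rad/s
tau = P / omega = 6735.4993 / 213.418861 = 31.5600

31.5600 N*m


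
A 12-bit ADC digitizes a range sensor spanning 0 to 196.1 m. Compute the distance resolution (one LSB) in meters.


res = range / 2^n = 196.1/2^12 = 196.1/4096 = 0.0479

0.0479 m


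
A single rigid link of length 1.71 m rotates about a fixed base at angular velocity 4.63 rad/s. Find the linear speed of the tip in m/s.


v = L*omega = 1.71 * 4.63 = 7.9173

7.9173 m/s


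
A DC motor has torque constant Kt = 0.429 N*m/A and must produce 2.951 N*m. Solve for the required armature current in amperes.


I = tau / Kt = 2.951/0.429 = 6.8788

6.8788 A
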